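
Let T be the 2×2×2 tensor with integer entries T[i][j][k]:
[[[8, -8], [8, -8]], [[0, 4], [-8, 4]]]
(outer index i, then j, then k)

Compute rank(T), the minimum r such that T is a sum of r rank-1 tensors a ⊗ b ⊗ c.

Lower bound: the mode-1 unfolding of T (rows indexed by i, columns by (j,k) = (0,0), (0,1), (1,0), (1,1)) is [[8, -8, 8, -8], [0, 4, -8, 4]].
There the 2×2 minor on rows i ∈ {0, 1}, columns (j,k) ∈ {(0,0), (0,1)} is det [[8, -8], [0, 4]] = 32 ≠ 0, so this unfolding has rank ≥ 2; CP rank is at least every unfolding rank, so rank(T) ≥ 2. (Unfolding ranks only ever bound the CP rank from below — rank(T) can be strictly larger than all of them — so the matching upper bound has to come from an explicit 2-term decomposition.)
Upper bound — finding two terms. Write S_k = T[:,:,k] for the frontal slices: S₀ = [[8, 8], [0, -8]], S₁ = [[-8, -8], [4, 4]].
If T = a₁ ⊗ b₁ ⊗ c₁ + a₂ ⊗ b₂ ⊗ c₂ then each S_k = c₁[k]·a₁b₁ᵀ + c₂[k]·a₂b₂ᵀ. S₀ and S₁ are linearly independent, so a₁b₁ᵀ and a₂b₂ᵀ must span the same plane of matrices: they are the rank-1 matrices of the form x·S₀ + y·S₁.
det(x·S₀ + y·S₁) is −64·x² + 64·xy = (-64)·(x − y)(x), vanishing at (x:y) = (1:1) and (0:1).
M₁ = S₀ + S₁ = [[0, 0], [4, -4]] = 4·(0, 1)(1, -1)ᵀ and M₂ = S₁ = [[-8, -8], [4, 4]] = (-4)·(2, -1)(1, 1)ᵀ, so take a₁ = (0, 1), b₁ = (1, -1), a₂ = (2, -1), b₂ = (1, 1).
Each slice is an integer combination of E₁ = a₁b₁ᵀ and E₂ = a₂b₂ᵀ: S₀ = 4·E₁ + 4·E₂, S₁ = −4·E₂; reading off coefficients, c₁ = (4, 0) and c₂ = (4, -4).
Hence T = (0, 1) ⊗ (1, -1) ⊗ (4, 0) + (2, -1) ⊗ (1, 1) ⊗ (4, -4), so rank(T) ≤ 2.
These bounds meet, so rank(T) = 2.

2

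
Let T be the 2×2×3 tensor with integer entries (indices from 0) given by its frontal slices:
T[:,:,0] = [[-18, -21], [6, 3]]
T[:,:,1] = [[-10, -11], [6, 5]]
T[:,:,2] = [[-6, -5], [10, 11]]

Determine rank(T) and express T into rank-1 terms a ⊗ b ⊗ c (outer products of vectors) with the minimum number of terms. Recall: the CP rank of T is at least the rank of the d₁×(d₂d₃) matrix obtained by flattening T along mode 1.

rank(T) = 2

Lower bound: in the mode-3 unfolding of T (rows indexed by k, columns by (i,j)) the 2×2 minor on rows k ∈ {0, 1}, columns (i,j) ∈ {(0,0), (0,1)} is det [[-18, -21], [-10, -11]] = -12 ≠ 0, so that unfolding has rank ≥ 2 and hence rank(T) ≥ 2 (CP rank is at least every unfolding rank, though it can be larger).
Upper bound: with S_k = T[:,:,k], the two rank-1 terms a₁b₁ᵀ, a₂b₂ᵀ are the rank-1 members of the pencil x·S₀ + y·S₁.
det(x·S₀ + y·S₁) is 72·x² + 72·xy + 16·y² = 8·(3·x + 2·y)(3·x + y), vanishing at (x:y) = (2:-3) and (1:-3).
M₁ = 2·S₀ − 3·S₁ = [[-6, -9], [-6, -9]] = (-3)·(1, 1)(2, 3)ᵀ and M₂ = S₀ − 3·S₁ = [[12, 12], [-12, -12]] = 12·(1, -1)(1, 1)ᵀ, so take a₁ = (1, 1), b₁ = (2, 3), a₂ = (1, -1), b₂ = (1, 1).
Each slice is an integer combination of E₁ = a₁b₁ᵀ and E₂ = a₂b₂ᵀ: S₀ = −3·E₁ − 12·E₂, S₁ = −E₁ − 8·E₂, S₂ = E₁ − 8·E₂; reading off coefficients, c₁ = (-3, -1, 1) and c₂ = (-12, -8, -8).
Hence T = (1, 1) ⊗ (2, 3) ⊗ (-3, -1, 1) + (1, -1) ⊗ (1, 1) ⊗ (-12, -8, -8), so rank(T) ≤ 2.
These bounds meet, so rank(T) = 2.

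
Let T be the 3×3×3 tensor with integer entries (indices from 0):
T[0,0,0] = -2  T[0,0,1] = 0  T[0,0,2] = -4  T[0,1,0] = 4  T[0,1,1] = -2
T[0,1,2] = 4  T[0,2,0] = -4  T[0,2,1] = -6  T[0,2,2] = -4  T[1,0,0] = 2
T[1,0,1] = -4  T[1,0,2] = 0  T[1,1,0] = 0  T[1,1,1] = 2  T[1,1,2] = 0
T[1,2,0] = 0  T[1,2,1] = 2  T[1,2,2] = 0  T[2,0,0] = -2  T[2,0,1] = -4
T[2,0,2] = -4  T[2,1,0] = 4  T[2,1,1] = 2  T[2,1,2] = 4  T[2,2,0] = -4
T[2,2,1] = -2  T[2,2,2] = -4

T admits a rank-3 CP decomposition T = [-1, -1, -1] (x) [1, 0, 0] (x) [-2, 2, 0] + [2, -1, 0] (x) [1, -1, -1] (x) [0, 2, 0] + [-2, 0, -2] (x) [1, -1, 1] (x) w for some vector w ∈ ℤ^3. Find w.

w = [2, 1, 2]

Subtract the known terms from T to get the rank-1 residual R = [-2, 0, -2] (x) [1, -1, 1] (x) w, so R[i,j,k] = a[i]·b[j]·w[k]. Pick indices with nonzero a[0]·b[0] = (-2)·(1) = -2. Only the fibre through (0,0,·) is needed: R[0,0,:] = T[0,0,:] − Σₗ aₗ[0]bₗ[0]cₗ = [-2, 0, -4] − (-1)·(1)·[-2, 2, 0] − (2)·(1)·[0, 2, 0] = [-4, -2, -4]. Then w[k] = R[0,0,k] / -2 for each k, giving w = [-4, -2, -4] / -2 = [2, 1, 2].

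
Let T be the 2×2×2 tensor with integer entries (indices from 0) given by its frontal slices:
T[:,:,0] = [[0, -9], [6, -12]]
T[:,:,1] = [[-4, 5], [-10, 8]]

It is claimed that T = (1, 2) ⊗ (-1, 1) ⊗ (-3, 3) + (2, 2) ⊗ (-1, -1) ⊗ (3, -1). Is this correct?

Reconstruct entry (0,0,0) from the claimed factors: Σₗ aₗ[0]bₗ[0]cₗ[0] = (1)·(-1)·(-3) + (2)·(-1)·(3) = -3, but T[0,0,0] = 0. The claim is false.

No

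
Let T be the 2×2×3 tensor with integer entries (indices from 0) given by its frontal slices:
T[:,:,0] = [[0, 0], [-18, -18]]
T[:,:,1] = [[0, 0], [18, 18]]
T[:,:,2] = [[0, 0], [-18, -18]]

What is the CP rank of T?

1

Lower bound: T ≠ 0 (e.g. T[1,0,0] = -18), so rank(T) ≥ 1.
Upper bound: if T = a ⊗ b ⊗ c then every fibre of T is a multiple of the corresponding factor, so read the factors off the fibres through the nonzero entry T[1,0,0] = -18.
The mode-1 fibre T[:,0,0] = [0, -18] gives a = [0, 1] (primitive direction); the mode-2 fibre T[1,:,0] = [-18, -18] gives b = [1, 1]; then c[k] = T[1,0,k] / (a[1]·b[0]) = [-18, 18, -18] / 1 = [-18, 18, -18].
Expanding [0, 1] ⊗ [1, 1] ⊗ [-18, 18, -18] reproduces all 12 entries of T, so T = [0, 1] ⊗ [1, 1] ⊗ [-18, 18, -18] and rank(T) ≤ 1.
These bounds meet, so rank(T) = 1.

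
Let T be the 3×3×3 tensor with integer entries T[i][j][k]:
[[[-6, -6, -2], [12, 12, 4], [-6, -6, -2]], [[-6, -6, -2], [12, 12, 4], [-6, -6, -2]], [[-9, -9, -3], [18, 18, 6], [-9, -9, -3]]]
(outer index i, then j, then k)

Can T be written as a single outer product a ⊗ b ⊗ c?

Yes

If T = a ⊗ b ⊗ c then every fibre of T is a multiple of the corresponding factor, so read the factors off the fibres through the nonzero entry T[0,0,0] = -6.
The mode-1 fibre T[:,0,0] = [-6, -6, -9] gives a = (2, 2, 3) (primitive direction); the mode-2 fibre T[0,:,0] = [-6, 12, -6] gives b = (1, -2, 1); then c[k] = T[0,0,k] / (a[0]·b[0]) = [-6, -6, -2] / 2 = (-3, -3, -1).
Expanding (2, 2, 3) ⊗ (1, -2, 1) ⊗ (-3, -3, -1) reproduces all 27 entries of T, so T = (2, 2, 3) ⊗ (1, -2, 1) ⊗ (-3, -3, -1) and rank(T) ≤ 1.
Equivalently every frontal slice T[:,:,k] is c[k] times the rank-1 matrix (2, 2, 3) ⊗ (1, -2, 1). So T has rank 1 (it is nonzero).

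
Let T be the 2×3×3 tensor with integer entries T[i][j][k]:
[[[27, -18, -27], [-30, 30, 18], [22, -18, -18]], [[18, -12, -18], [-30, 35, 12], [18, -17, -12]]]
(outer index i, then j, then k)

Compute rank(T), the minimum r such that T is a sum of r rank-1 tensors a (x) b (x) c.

Lower bound: the mode-1 unfolding of T (rows indexed by i, columns by (j,k) = (0,0), (0,1), (0,2), (1,0), (1,1), (1,2), (2,0), (2,1), (2,2)) is [[27, -18, -27, -30, 30, 18, 22, -18, -18], [18, -12, -18, -30, 35, 12, 18, -17, -12]].
There the 2×2 minor on rows i ∈ {0, 1}, columns (j,k) ∈ {(0,0), (1,0)} is det [[27, -30], [18, -30]] = -270 ≠ 0, so this unfolding has rank ≥ 2; CP rank is at least every unfolding rank, so rank(T) ≥ 2. (This is only a lower bound: in general the CP rank may exceed every unfolding rank, so we still need to exhibit 2 rank-1 terms summing to T.)
Upper bound — finding two terms. Write S_k = T[:,:,k] for the frontal slices: S₀ = [[27, -30, 22], [18, -30, 18]], S₁ = [[-18, 30, -18], [-12, 35, -17]], S₂ = [[-27, 18, -18], [-18, 12, -12]].
If T = a₁ (x) b₁ (x) c₁ + a₂ (x) b₂ (x) c₂ then each S_k = c₁[k]·a₁b₁ᵀ + c₂[k]·a₂b₂ᵀ. S₀ and S₁ are linearly independent, so a₁b₁ᵀ and a₂b₂ᵀ must span the same plane of matrices: they are the rank-1 matrices of the form x·S₀ + y·S₁.
The 2×2 minor of x·S₀ + y·S₁ on rows {0,1}, columns {0,1} is −270·x² + 585·xy − 270·y² = (-45)·(2·x − 3·y)(3·x − 2·y), vanishing at (x:y) = (3:2) and (2:3).
M₁ = 3·S₀ + 2·S₁ = [[45, -30, 30], [30, -20, 20]] = 5·[3, 2][3, -2, 2]ᵀ and M₂ = 2·S₀ + 3·S₁ = [[0, 30, -10], [0, 45, -15]] = 5·[2, 3][0, 3, -1]ᵀ, so take a₁ = [3, 2], b₁ = [3, -2, 2], a₂ = [2, 3], b₂ = [0, 3, -1].
Each slice is an integer combination of E₁ = a₁b₁ᵀ and E₂ = a₂b₂ᵀ: S₀ = 3·E₁ − 2·E₂, S₁ = −2·E₁ + 3·E₂, S₂ = −3·E₁; reading off coefficients, c₁ = [3, -2, -3] and c₂ = [-2, 3, 0].
Hence T = [3, 2] (x) [3, -2, 2] (x) [3, -2, -3] + [2, 3] (x) [0, 3, -1] (x) [-2, 3, 0], so rank(T) ≤ 2.
These bounds meet, so rank(T) = 2.

2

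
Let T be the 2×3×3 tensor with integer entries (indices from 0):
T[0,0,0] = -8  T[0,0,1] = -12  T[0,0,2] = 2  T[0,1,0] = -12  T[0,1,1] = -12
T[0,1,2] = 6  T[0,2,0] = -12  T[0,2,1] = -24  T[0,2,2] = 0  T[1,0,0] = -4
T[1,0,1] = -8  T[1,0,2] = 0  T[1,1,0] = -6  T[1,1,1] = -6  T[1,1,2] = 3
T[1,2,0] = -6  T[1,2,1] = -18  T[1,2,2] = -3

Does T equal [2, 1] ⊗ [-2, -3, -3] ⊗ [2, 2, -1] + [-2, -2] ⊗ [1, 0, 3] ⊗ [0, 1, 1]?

Reconstruct entry (0,0,1) from the claimed factors: Σₗ aₗ[0]bₗ[0]cₗ[1] = (2)·(-2)·(2) + (-2)·(1)·(1) = -10, but T[0,0,1] = -12. The claim is false.

No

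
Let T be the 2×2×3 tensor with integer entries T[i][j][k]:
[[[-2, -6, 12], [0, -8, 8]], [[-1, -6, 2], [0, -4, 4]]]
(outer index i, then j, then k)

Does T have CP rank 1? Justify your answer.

The mode-3 unfolding of T (rows indexed by k, columns by (i,j) = (0,0), (0,1), (1,0), (1,1)) is [[-2, 0, -1, 0], [-6, -8, -6, -4], [12, 8, 2, 4]].
There the 3×3 minor on rows k ∈ {0, 1, 2}, columns (i,j) ∈ {(0,0), (0,1), (1,0)} is det [[-2, 0, -1], [-6, -8, -6], [12, 8, 2]] = -112 ≠ 0, so this unfolding has rank ≥ 3; CP rank is at least every unfolding rank, so rank(T) ≥ 3.
In particular rank(T) ≥ 3 > 1, so T is not rank-1.

No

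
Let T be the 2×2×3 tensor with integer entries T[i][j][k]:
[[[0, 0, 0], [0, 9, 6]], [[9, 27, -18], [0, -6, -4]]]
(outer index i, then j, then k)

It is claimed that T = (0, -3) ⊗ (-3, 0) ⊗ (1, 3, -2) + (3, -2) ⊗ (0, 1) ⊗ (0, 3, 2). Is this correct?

Reconstruct entrywise from the claimed factors. For example, T[0,0,1] = 0 and Σₗ aₗ[0]bₗ[0]cₗ[1] = (0)·(-3)·(3) + (3)·(0)·(3) = 0; checking all 12 entries, every one matches. The claim holds.

Yes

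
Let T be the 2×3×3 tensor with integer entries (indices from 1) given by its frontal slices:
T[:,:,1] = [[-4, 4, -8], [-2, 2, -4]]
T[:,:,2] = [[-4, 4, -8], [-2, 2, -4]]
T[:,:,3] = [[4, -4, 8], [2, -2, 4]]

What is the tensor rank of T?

Lower bound: T ≠ 0 (e.g. T[1,1,1] = -4), so rank(T) ≥ 1.
Upper bound: if T = a ∘ b ∘ c then every fibre of T is a multiple of the corresponding factor, so read the factors off the fibres through the nonzero entry T[1,1,1] = -4.
The mode-1 fibre T[:,1,1] = [-4, -2] gives a = (2, 1) (primitive direction); the mode-2 fibre T[1,:,1] = [-4, 4, -8] gives b = (1, -1, 2); then c[k] = T[1,1,k] / (a[1]·b[1]) = [-4, -4, 4] / 2 = (-2, -2, 2).
Expanding (2, 1) ∘ (1, -1, 2) ∘ (-2, -2, 2) reproduces all 18 entries of T, so T = (2, 1) ∘ (1, -1, 2) ∘ (-2, -2, 2) and rank(T) ≤ 1.
These bounds meet, so rank(T) = 1.

1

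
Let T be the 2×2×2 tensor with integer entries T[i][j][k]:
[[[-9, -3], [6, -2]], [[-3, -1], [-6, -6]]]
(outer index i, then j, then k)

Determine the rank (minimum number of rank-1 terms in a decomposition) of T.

2

Lower bound: the mode-1 unfolding of T (rows indexed by i, columns by (j,k) = (0,0), (0,1), (1,0), (1,1)) is [[-9, -3, 6, -2], [-3, -1, -6, -6]].
There the 2×2 minor on rows i ∈ {0, 1}, columns (j,k) ∈ {(0,0), (1,0)} is det [[-9, 6], [-3, -6]] = 72 ≠ 0, so this unfolding has rank ≥ 2; CP rank is at least every unfolding rank, so rank(T) ≥ 2. (This is only a lower bound: in general the CP rank may exceed every unfolding rank, so we still need to exhibit 2 rank-1 terms summing to T.)
Upper bound — finding two terms. Write S_k = T[:,:,k] for the frontal slices: S₀ = [[-9, 6], [-3, -6]], S₁ = [[-3, -2], [-1, -6]].
If T = a₁ ⊗ b₁ ⊗ c₁ + a₂ ⊗ b₂ ⊗ c₂ then each S_k = c₁[k]·a₁b₁ᵀ + c₂[k]·a₂b₂ᵀ. S₀ and S₁ are linearly independent, so a₁b₁ᵀ and a₂b₂ᵀ must span the same plane of matrices: they are the rank-1 matrices of the form x·S₀ + y·S₁.
det(x·S₀ + y·S₁) is 72·x² + 72·xy + 16·y² = 8·(3·x + 2·y)(3·x + y), vanishing at (x:y) = (2:-3) and (1:-3).
M₁ = 2·S₀ − 3·S₁ = [[-9, 18], [-3, 6]] = (-3)·[3, 1][1, -2]ᵀ and M₂ = S₀ − 3·S₁ = [[0, 12], [0, 12]] = 12·[1, 1][0, 1]ᵀ, so take a₁ = [3, 1], b₁ = [1, -2], a₂ = [1, 1], b₂ = [0, 1].
Each slice is an integer combination of E₁ = a₁b₁ᵀ and E₂ = a₂b₂ᵀ: S₀ = −3·E₁ − 12·E₂, S₁ = −E₁ − 8·E₂; reading off coefficients, c₁ = [-3, -1] and c₂ = [-12, -8].
Hence T = [3, 1] ⊗ [1, -2] ⊗ [-3, -1] + [1, 1] ⊗ [0, 1] ⊗ [-12, -8], so rank(T) ≤ 2.
These bounds meet, so rank(T) = 2.
Check entry T[1,1,0] = -6: (1)·(-2)·(-3) + (1)·(1)·(-12) = -6.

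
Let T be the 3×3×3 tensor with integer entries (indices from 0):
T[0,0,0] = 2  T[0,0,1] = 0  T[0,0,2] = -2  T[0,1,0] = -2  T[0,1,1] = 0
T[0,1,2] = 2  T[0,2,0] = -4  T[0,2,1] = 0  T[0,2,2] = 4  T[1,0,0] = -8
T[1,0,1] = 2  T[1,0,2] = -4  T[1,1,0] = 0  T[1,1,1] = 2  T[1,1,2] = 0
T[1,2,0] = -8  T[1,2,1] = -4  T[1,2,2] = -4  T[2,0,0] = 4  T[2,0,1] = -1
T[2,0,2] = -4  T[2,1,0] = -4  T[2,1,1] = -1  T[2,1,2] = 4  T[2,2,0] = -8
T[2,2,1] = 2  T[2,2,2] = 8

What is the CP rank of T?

Lower bound: in the mode-1 unfolding of T (rows indexed by i, columns by (j,k)) the 3×3 minor on rows i ∈ {0, 1, 2}, columns (j,k) ∈ {(0,0), (0,1), (0,2)} is det [[2, 0, -2], [-8, 2, -4], [4, -1, -4]] = -24 ≠ 0, so that unfolding has rank ≥ 3 and hence rank(T) ≥ 3 (CP rank is at least every unfolding rank, though it can be larger).
Upper bound: T is a sum of 3 rank-1 terms, T = [0, 1, 0] (x) [1, 0, 1] (x) [-8, 0, -4] + [0, 2, -1] (x) [1, 1, -2] (x) [0, 1, 0] + [1, 0, 2] (x) [1, -1, -2] (x) [2, 0, -2] (one valid choice — decompositions are not unique — normalised so each a, b is primitive with positive first nonzero entry; check it by expanding all entries), so rank(T) ≤ 3.
These bounds meet, so rank(T) = 3.

3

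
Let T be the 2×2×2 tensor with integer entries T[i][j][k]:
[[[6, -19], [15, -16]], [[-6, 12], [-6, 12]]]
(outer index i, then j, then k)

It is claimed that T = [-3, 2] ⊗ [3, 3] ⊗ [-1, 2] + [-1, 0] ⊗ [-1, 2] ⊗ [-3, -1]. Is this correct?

Yes

Reconstruct entrywise from the claimed factors. For example, T[0,1,1] = -16 and Σₗ aₗ[0]bₗ[1]cₗ[1] = (-3)·(3)·(2) + (-1)·(2)·(-1) = -16; checking all 8 entries, every one matches. The claim holds.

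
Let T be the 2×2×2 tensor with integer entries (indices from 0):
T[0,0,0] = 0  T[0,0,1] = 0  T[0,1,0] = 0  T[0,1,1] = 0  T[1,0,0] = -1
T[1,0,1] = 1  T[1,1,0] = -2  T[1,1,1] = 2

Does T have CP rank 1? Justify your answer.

Yes

If T = a (x) b (x) c then every fibre of T is a multiple of the corresponding factor, so read the factors off the fibres through the nonzero entry T[1,0,0] = -1.
The mode-1 fibre T[:,0,0] = [0, -1] gives a = [0, 1] (primitive direction); the mode-2 fibre T[1,:,0] = [-1, -2] gives b = [1, 2]; then c[k] = T[1,0,k] / (a[1]·b[0]) = [-1, 1] / 1 = [-1, 1].
Expanding [0, 1] (x) [1, 2] (x) [-1, 1] reproduces all 8 entries of T, so T = [0, 1] (x) [1, 2] (x) [-1, 1] and rank(T) ≤ 1.
Equivalently every frontal slice T[:,:,k] is c[k] times the rank-1 matrix [0, 1] (x) [1, 2]. So T has rank 1 (it is nonzero).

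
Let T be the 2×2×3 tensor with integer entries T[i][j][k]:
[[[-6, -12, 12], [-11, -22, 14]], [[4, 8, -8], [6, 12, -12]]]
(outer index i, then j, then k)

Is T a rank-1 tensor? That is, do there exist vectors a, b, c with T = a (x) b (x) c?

No

The mode-3 unfolding of T (rows indexed by k, columns by (i,j) = (0,0), (0,1), (1,0), (1,1)) is [[-6, -11, 4, 6], [-12, -22, 8, 12], [12, 14, -8, -12]].
There the 2×2 minor on rows k ∈ {0, 2}, columns (i,j) ∈ {(0,0), (0,1)} is det [[-6, -11], [12, 14]] = 48 ≠ 0, so this unfolding has rank ≥ 2; CP rank is at least every unfolding rank, so rank(T) ≥ 2.
In particular rank(T) ≥ 2 > 1, so T is not rank-1.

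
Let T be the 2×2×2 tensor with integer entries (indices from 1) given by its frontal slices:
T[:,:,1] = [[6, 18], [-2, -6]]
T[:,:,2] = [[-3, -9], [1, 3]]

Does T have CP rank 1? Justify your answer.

If T = a ∘ b ∘ c then every fibre of T is a multiple of the corresponding factor, so read the factors off the fibres through the nonzero entry T[1,1,1] = 6.
The mode-1 fibre T[:,1,1] = [6, -2] gives a = [3, -1] (primitive direction); the mode-2 fibre T[1,:,1] = [6, 18] gives b = [1, 3]; then c[k] = T[1,1,k] / (a[1]·b[1]) = [6, -3] / 3 = [2, -1].
Expanding [3, -1] ∘ [1, 3] ∘ [2, -1] reproduces all 8 entries of T, so T = [3, -1] ∘ [1, 3] ∘ [2, -1] and rank(T) ≤ 1.
Equivalently every frontal slice T[:,:,k] is c[k] times the rank-1 matrix [3, -1] ∘ [1, 3]. So T has rank 1 (it is nonzero).

Yes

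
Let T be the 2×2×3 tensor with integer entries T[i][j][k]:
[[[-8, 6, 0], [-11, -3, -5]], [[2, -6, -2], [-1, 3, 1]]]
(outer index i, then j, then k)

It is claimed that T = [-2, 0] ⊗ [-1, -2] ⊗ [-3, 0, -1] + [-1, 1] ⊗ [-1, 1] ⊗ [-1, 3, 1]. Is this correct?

No

Reconstruct entry (0,0,0) from the claimed factors: Σₗ aₗ[0]bₗ[0]cₗ[0] = (-2)·(-1)·(-3) + (-1)·(-1)·(-1) = -7, but T[0,0,0] = -8. The claim is false.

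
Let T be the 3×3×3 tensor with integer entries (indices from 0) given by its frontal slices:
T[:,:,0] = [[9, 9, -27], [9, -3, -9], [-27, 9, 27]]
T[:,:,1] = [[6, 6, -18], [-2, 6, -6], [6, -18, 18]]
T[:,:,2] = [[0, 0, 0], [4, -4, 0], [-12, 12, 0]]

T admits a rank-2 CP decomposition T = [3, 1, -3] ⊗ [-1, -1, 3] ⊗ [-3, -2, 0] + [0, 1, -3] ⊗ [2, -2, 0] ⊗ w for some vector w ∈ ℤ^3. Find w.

w = [3, -2, 2]

Subtract the known terms from T to get the rank-1 residual R = [0, 1, -3] ⊗ [2, -2, 0] ⊗ w, so R[i,j,k] = a[i]·b[j]·w[k]. Pick indices with nonzero a[1]·b[0] = (1)·(2) = 2. Only the fibre through (1,0,·) is needed: R[1,0,:] = T[1,0,:] − Σₗ aₗ[1]bₗ[0]cₗ = [9, -2, 4] − (1)·(-1)·[-3, -2, 0] = [6, -4, 4]. Then w[k] = R[1,0,k] / 2 for each k, giving w = [6, -4, 4] / 2 = [3, -2, 2].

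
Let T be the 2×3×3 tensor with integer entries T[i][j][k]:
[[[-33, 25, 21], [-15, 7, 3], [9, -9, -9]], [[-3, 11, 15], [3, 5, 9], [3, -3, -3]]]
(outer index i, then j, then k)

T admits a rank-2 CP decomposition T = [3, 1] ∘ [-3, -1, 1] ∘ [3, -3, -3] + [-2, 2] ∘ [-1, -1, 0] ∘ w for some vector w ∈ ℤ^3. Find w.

Subtract the known terms from T to get the rank-1 residual R = [-2, 2] ∘ [-1, -1, 0] ∘ w, so R[i,j,k] = a[i]·b[j]·w[k]. Pick indices with nonzero a[0]·b[0] = (-2)·(-1) = 2. Only the fibre through (0,0,·) is needed: R[0,0,:] = T[0,0,:] − Σₗ aₗ[0]bₗ[0]cₗ = [-33, 25, 21] − (3)·(-3)·[3, -3, -3] = [-6, -2, -6]. Then w[k] = R[0,0,k] / 2 for each k, giving w = [-6, -2, -6] / 2 = [-3, -1, -3].

w = [-3, -1, -3]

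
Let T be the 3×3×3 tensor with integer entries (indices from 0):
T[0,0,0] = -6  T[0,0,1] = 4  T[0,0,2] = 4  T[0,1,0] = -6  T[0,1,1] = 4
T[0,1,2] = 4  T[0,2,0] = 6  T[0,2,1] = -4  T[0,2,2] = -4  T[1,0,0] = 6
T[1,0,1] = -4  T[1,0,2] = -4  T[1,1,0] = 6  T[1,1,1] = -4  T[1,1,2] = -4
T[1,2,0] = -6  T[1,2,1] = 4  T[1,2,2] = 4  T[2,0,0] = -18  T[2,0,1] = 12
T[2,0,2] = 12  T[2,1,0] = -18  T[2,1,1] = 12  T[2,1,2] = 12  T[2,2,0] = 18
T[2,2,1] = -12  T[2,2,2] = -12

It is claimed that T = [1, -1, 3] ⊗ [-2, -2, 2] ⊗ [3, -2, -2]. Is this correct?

Reconstruct entrywise from the claimed factors. For example, T[2,0,0] = -18 and Σₗ aₗ[2]bₗ[0]cₗ[0] = (3)·(-2)·(3) = -18; checking all 27 entries, every one matches. The claim holds.

Yes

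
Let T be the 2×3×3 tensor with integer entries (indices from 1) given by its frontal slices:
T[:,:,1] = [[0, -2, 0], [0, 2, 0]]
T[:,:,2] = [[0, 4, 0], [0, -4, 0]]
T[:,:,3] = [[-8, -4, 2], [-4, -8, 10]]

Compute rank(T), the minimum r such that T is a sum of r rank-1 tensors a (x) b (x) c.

3

Lower bound: the mode-2 unfolding of T (rows indexed by j, columns by (i,k) = (1,1), (1,2), (1,3), (2,1), (2,2), (2,3)) is [[0, 0, -8, 0, 0, -4], [-2, 4, -4, 2, -4, -8], [0, 0, 2, 0, 0, 10]].
There the 3×3 minor on rows j ∈ {1, 2, 3}, columns (i,k) ∈ {(1,1), (1,3), (2,3)} is det [[0, -8, -4], [-2, -4, -8], [0, 2, 10]] = -144 ≠ 0, so this unfolding has rank ≥ 3; CP rank is at least every unfolding rank, so rank(T) ≥ 3. (Unfolding ranks only ever bound the CP rank from below — rank(T) can be strictly larger than all of them — so the matching upper bound has to come from an explicit 3-term decomposition.)
Upper bound: T is a sum of 3 rank-1 terms, T = [1, -1] (x) [2, 0, 1] (x) [2, -4, -2] + [1, -1] (x) [2, 1, 1] (x) [-2, 4, 0] + [1, 2] (x) [1, 1, -1] (x) [0, 0, -4] (one valid choice — decompositions are not unique — normalised so each a, b is primitive with positive first nonzero entry; check it by expanding all entries), so rank(T) ≤ 3.
These bounds meet, so rank(T) = 3.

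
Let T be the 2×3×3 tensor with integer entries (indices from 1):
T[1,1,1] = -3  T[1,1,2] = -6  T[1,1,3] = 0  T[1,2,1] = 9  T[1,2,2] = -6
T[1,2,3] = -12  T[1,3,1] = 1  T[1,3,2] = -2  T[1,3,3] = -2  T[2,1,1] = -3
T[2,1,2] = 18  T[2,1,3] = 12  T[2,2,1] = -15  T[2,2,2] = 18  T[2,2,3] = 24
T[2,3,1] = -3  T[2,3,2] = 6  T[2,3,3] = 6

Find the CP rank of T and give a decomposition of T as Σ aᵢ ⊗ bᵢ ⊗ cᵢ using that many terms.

rank(T) = 2

Lower bound: in the mode-3 unfolding of T (rows indexed by k, columns by (i,j)) the 2×2 minor on rows k ∈ {1, 2}, columns (i,j) ∈ {(1,1), (1,2)} is det [[-3, 9], [-6, -6]] = 72 ≠ 0, so that unfolding has rank ≥ 2 and hence rank(T) ≥ 2 (CP rank is at least every unfolding rank, though it can be larger).
Upper bound: with S_k = T[:,:,k], the two rank-1 terms a₁b₁ᵀ, a₂b₂ᵀ are the rank-1 members of the pencil x·S₁ + y·S₂.
The 2×2 minor of x·S₁ + y·S₂ on rows {1,2}, columns {1,2} is 72·x² − 144·xy = 72·(x − 2·y)(x), vanishing at (x:y) = (2:1) and (0:1).
M₁ = 2·S₁ + S₂ = [[-12, 12, 0], [12, -12, 0]] = (-12)·[1, -1][1, -1, 0]ᵀ and M₂ = S₂ = [[-6, -6, -2], [18, 18, 6]] = (-2)·[1, -3][3, 3, 1]ᵀ, so take a₁ = [1, -1], b₁ = [1, -1, 0], a₂ = [1, -3], b₂ = [3, 3, 1].
Each slice is an integer combination of E₁ = a₁b₁ᵀ and E₂ = a₂b₂ᵀ: S₁ = −6·E₁ + E₂, S₂ = −2·E₂, S₃ = 6·E₁ − 2·E₂; reading off coefficients, c₁ = [-6, 0, 6] and c₂ = [1, -2, -2].
Hence T = [1, -1] ⊗ [1, -1, 0] ⊗ [-6, 0, 6] + [1, -3] ⊗ [3, 3, 1] ⊗ [1, -2, -2], so rank(T) ≤ 2.
These bounds meet, so rank(T) = 2.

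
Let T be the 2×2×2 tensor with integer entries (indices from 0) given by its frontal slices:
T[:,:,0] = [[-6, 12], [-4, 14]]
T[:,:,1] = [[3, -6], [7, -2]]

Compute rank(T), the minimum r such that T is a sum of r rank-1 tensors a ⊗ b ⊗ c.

2

Lower bound: in the mode-3 unfolding of T (rows indexed by k, columns by (i,j)) the 2×2 minor on rows k ∈ {0, 1}, columns (i,j) ∈ {(0,0), (1,0)} is det [[-6, -4], [3, 7]] = -30 ≠ 0, so that unfolding has rank ≥ 2 and hence rank(T) ≥ 2 (CP rank is at least every unfolding rank, though it can be larger).
Upper bound: with S_k = T[:,:,k], the two rank-1 terms a₁b₁ᵀ, a₂b₂ᵀ are the rank-1 members of the pencil x·S₀ + y·S₁.
det(x·S₀ + y·S₁) is −36·x² − 54·xy + 36·y² = (-18)·(x + 2·y)(2·x − y), vanishing at (x:y) = (2:-1) and (1:2).
M₁ = 2·S₀ − S₁ = [[-15, 30], [-15, 30]] = (-15)·(1, 1)(1, -2)ᵀ and M₂ = S₀ + 2·S₁ = [[0, 0], [10, 10]] = 10·(0, 1)(1, 1)ᵀ, so take a₁ = (1, 1), b₁ = (1, -2), a₂ = (0, 1), b₂ = (1, 1).
Each slice is an integer combination of E₁ = a₁b₁ᵀ and E₂ = a₂b₂ᵀ: S₀ = −6·E₁ + 2·E₂, S₁ = 3·E₁ + 4·E₂; reading off coefficients, c₁ = (-6, 3) and c₂ = (2, 4).
Hence T = (1, 1) ⊗ (1, -2) ⊗ (-6, 3) + (0, 1) ⊗ (1, 1) ⊗ (2, 4), so rank(T) ≤ 2.
These bounds meet, so rank(T) = 2.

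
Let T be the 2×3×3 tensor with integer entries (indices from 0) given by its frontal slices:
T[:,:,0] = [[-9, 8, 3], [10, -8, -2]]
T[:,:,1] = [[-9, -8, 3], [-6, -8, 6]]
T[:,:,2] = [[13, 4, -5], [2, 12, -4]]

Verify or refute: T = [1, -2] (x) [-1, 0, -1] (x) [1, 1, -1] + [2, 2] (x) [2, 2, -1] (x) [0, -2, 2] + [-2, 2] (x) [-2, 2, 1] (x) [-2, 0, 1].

Reconstruct entrywise from the claimed factors. For example, T[1,1,2] = 12 and Σₗ aₗ[1]bₗ[1]cₗ[2] = (-2)·(0)·(-1) + (2)·(2)·(2) + (2)·(2)·(1) = 12; checking all 18 entries, every one matches. The claim holds.

Yes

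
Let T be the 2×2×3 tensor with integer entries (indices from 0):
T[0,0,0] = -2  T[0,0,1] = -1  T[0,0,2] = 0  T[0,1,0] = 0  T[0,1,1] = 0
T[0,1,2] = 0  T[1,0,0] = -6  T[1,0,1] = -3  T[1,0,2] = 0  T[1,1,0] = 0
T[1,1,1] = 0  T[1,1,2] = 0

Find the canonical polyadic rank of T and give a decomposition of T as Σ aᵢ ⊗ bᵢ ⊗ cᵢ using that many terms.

Lower bound: T ≠ 0 (e.g. T[0,0,0] = -2), so rank(T) ≥ 1.
Upper bound: if T = a ⊗ b ⊗ c then every fibre of T is a multiple of the corresponding factor, so read the factors off the fibres through the nonzero entry T[0,0,0] = -2.
The mode-1 fibre T[:,0,0] = [-2, -6] gives a = [1, 3] (primitive direction); the mode-2 fibre T[0,:,0] = [-2, 0] gives b = [1, 0]; then c[k] = T[0,0,k] / (a[0]·b[0]) = [-2, -1, 0] / 1 = [-2, -1, 0].
Expanding [1, 3] ⊗ [1, 0] ⊗ [-2, -1, 0] reproduces all 12 entries of T, so T = [1, 3] ⊗ [1, 0] ⊗ [-2, -1, 0] and rank(T) ≤ 1.
These bounds meet, so rank(T) = 1.
Check entry T[0,0,0] = -2: (1)·(1)·(-2) = -2.

rank(T) = 1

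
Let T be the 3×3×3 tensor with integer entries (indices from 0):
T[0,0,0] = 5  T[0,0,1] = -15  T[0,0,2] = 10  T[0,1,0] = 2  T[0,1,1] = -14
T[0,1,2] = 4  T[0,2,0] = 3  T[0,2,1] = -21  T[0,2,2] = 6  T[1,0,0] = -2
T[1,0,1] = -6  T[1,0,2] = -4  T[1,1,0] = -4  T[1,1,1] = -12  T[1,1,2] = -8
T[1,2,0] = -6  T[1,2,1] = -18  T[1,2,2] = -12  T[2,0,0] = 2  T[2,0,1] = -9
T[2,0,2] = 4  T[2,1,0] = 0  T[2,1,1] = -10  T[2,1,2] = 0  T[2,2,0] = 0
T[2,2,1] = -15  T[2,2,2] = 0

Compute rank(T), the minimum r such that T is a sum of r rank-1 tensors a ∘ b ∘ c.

Lower bound: the mode-2 unfolding of T (rows indexed by j, columns by (i,k) = (0,0), (0,1), (0,2), (1,0), (1,1), (1,2), (2,0), (2,1), (2,2)) is [[5, -15, 10, -2, -6, -4, 2, -9, 4], [2, -14, 4, -4, -12, -8, 0, -10, 0], [3, -21, 6, -6, -18, -12, 0, -15, 0]].
There the 2×2 minor on rows j ∈ {0, 1}, columns (i,k) ∈ {(0,0), (0,1)} is det [[5, -15], [2, -14]] = -40 ≠ 0, so this unfolding has rank ≥ 2; CP rank is at least every unfolding rank, so rank(T) ≥ 2. (This is only a lower bound: in general the CP rank may exceed every unfolding rank, so we still need to exhibit 2 rank-1 terms summing to T.)
Upper bound — finding two terms. Write S_k = T[:,:,k] for the frontal slices: S₀ = [[5, 2, 3], [-2, -4, -6], [2, 0, 0]], S₁ = [[-15, -14, -21], [-6, -12, -18], [-9, -10, -15]], S₂ = [[10, 4, 6], [-4, -8, -12], [4, 0, 0]].
If T = a₁ ∘ b₁ ∘ c₁ + a₂ ∘ b₂ ∘ c₂ then each S_k = c₁[k]·a₁b₁ᵀ + c₂[k]·a₂b₂ᵀ. S₀ and S₁ are linearly independent, so a₁b₁ᵀ and a₂b₂ᵀ must span the same plane of matrices: they are the rank-1 matrices of the form x·S₀ + y·S₁.
The 2×2 minor of x·S₀ + y·S₁ on rows {0,1}, columns {0,1} is −16·x² − 16·xy + 96·y² = (-16)·(x + 3·y)(x − 2·y), vanishing at (x:y) = (3:-1) and (2:1).
M₁ = 3·S₀ − S₁ = [[30, 20, 30], [0, 0, 0], [15, 10, 15]] = 5·(2, 0, 1)(3, 2, 3)ᵀ and M₂ = 2·S₀ + S₁ = [[-5, -10, -15], [-10, -20, -30], [-5, -10, -15]] = (-5)·(1, 2, 1)(1, 2, 3)ᵀ, so take a₁ = (2, 0, 1), b₁ = (3, 2, 3), a₂ = (1, 2, 1), b₂ = (1, 2, 3).
Each slice is an integer combination of E₁ = a₁b₁ᵀ and E₂ = a₂b₂ᵀ: S₀ = E₁ − E₂, S₁ = −2·E₁ − 3·E₂, S₂ = 2·E₁ − 2·E₂; reading off coefficients, c₁ = (1, -2, 2) and c₂ = (-1, -3, -2).
Hence T = (2, 0, 1) ∘ (3, 2, 3) ∘ (1, -2, 2) + (1, 2, 1) ∘ (1, 2, 3) ∘ (-1, -3, -2), so rank(T) ≤ 2.
These bounds meet, so rank(T) = 2.
Check entry T[1,2,1] = -18: (0)·(3)·(-2) + (2)·(3)·(-3) = -18.

2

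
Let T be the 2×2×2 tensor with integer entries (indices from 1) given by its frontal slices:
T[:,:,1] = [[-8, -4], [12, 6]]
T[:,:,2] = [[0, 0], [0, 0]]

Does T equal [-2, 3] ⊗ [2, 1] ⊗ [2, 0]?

Yes

Reconstruct entrywise from the claimed factors. For example, T[2,1,1] = 12 and Σₗ aₗ[2]bₗ[1]cₗ[1] = (3)·(2)·(2) = 12; checking all 8 entries, every one matches. The claim holds.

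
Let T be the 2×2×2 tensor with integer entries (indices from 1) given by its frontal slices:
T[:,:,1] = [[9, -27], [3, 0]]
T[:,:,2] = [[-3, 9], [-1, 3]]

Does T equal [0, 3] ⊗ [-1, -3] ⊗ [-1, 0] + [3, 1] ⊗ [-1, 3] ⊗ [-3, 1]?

No

Reconstruct entry (2,1,1) from the claimed factors: Σₗ aₗ[2]bₗ[1]cₗ[1] = (3)·(-1)·(-1) + (1)·(-1)·(-3) = 6, but T[2,1,1] = 3. The claim is false.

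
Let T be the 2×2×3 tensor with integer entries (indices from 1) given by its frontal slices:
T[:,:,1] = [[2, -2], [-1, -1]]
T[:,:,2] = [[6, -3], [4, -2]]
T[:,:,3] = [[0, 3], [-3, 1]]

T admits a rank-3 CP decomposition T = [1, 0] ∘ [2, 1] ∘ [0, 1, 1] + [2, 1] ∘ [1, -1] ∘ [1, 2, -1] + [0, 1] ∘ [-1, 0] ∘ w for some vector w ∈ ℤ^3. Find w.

w = [2, -2, 2]

Subtract the known terms from T to get the rank-1 residual R = [0, 1] ∘ [-1, 0] ∘ w, so R[i,j,k] = a[i]·b[j]·w[k]. Pick indices with nonzero a[2]·b[1] = (1)·(-1) = -1. Only the fibre through (2,1,·) is needed: R[2,1,:] = T[2,1,:] − Σₗ aₗ[2]bₗ[1]cₗ = [-1, 4, -3] − (0)·(2)·[0, 1, 1] − (1)·(1)·[1, 2, -1] = [-2, 2, -2]. Then w[k] = R[2,1,k] / -1 for each k, giving w = [-2, 2, -2] / -1 = [2, -2, 2].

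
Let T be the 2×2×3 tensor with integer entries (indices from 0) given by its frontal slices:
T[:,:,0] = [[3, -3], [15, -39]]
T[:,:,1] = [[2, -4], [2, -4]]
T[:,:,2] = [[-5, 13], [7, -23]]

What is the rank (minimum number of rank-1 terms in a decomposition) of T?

2

Lower bound: the mode-2 unfolding of T (rows indexed by j, columns by (i,k) = (0,0), (0,1), (0,2), (1,0), (1,1), (1,2)) is [[3, 2, -5, 15, 2, 7], [-3, -4, 13, -39, -4, -23]].
There the 2×2 minor on rows j ∈ {0, 1}, columns (i,k) ∈ {(0,0), (0,1)} is det [[3, 2], [-3, -4]] = -6 ≠ 0, so this unfolding has rank ≥ 2; CP rank is at least every unfolding rank, so rank(T) ≥ 2. (This is only a lower bound: in general the CP rank may exceed every unfolding rank, so we still need to exhibit 2 rank-1 terms summing to T.)
Upper bound — finding two terms. Write S_k = T[:,:,k] for the frontal slices: S₀ = [[3, -3], [15, -39]], S₁ = [[2, -4], [2, -4]], S₂ = [[-5, 13], [7, -23]].
If T = a₁ ⊗ b₁ ⊗ c₁ + a₂ ⊗ b₂ ⊗ c₂ then each S_k = c₁[k]·a₁b₁ᵀ + c₂[k]·a₂b₂ᵀ. S₀ and S₁ are linearly independent, so a₁b₁ᵀ and a₂b₂ᵀ must span the same plane of matrices: they are the rank-1 matrices of the form x·S₀ + y·S₁.
det(x·S₀ + y·S₁) is −72·x² − 24·xy = (-24)·(3·x + y)(x), vanishing at (x:y) = (1:-3) and (0:1).
M₁ = S₀ − 3·S₁ = [[-3, 9], [9, -27]] = (-3)·[1, -3][1, -3]ᵀ and M₂ = S₁ = [[2, -4], [2, -4]] = 2·[1, 1][1, -2]ᵀ, so take a₁ = [1, -3], b₁ = [1, -3], a₂ = [1, 1], b₂ = [1, -2].
Each slice is an integer combination of E₁ = a₁b₁ᵀ and E₂ = a₂b₂ᵀ: S₀ = −3·E₁ + 6·E₂, S₁ = 2·E₂, S₂ = −3·E₁ − 2·E₂; reading off coefficients, c₁ = [-3, 0, -3] and c₂ = [6, 2, -2].
Hence T = [1, -3] ⊗ [1, -3] ⊗ [-3, 0, -3] + [1, 1] ⊗ [1, -2] ⊗ [6, 2, -2], so rank(T) ≤ 2.
These bounds meet, so rank(T) = 2.
Check entry T[1,1,1] = -4: (-3)·(-3)·(0) + (1)·(-2)·(2) = -4.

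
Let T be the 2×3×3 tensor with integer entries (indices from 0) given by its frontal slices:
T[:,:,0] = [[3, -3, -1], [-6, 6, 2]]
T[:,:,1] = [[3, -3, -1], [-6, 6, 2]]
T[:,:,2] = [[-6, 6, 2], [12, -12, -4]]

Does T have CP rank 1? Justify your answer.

Yes

If T = a (x) b (x) c then every fibre of T is a multiple of the corresponding factor, so read the factors off the fibres through the nonzero entry T[0,0,0] = 3.
The mode-1 fibre T[:,0,0] = [3, -6] gives a = [1, -2] (primitive direction); the mode-2 fibre T[0,:,0] = [3, -3, -1] gives b = [3, -3, -1]; then c[k] = T[0,0,k] / (a[0]·b[0]) = [3, 3, -6] / 3 = [1, 1, -2].
Expanding [1, -2] (x) [3, -3, -1] (x) [1, 1, -2] reproduces all 18 entries of T, so T = [1, -2] (x) [3, -3, -1] (x) [1, 1, -2] and rank(T) ≤ 1.
Equivalently every frontal slice T[:,:,k] is c[k] times the rank-1 matrix [1, -2] (x) [3, -3, -1]. So T has rank 1 (it is nonzero).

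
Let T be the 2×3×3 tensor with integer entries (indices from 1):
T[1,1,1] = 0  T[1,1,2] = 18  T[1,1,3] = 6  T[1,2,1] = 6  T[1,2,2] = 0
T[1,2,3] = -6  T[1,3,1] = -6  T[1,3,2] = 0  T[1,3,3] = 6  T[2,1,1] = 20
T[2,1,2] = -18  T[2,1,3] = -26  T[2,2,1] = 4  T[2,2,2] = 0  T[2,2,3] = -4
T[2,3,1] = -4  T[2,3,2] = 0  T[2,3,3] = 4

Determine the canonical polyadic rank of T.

2

Lower bound: the mode-2 unfolding of T (rows indexed by j, columns by (i,k) = (1,1), (1,2), (1,3), (2,1), (2,2), (2,3)) is [[0, 18, 6, 20, -18, -26], [6, 0, -6, 4, 0, -4], [-6, 0, 6, -4, 0, 4]].
There the 2×2 minor on rows j ∈ {1, 2}, columns (i,k) ∈ {(1,1), (1,2)} is det [[0, 18], [6, 0]] = -108 ≠ 0, so this unfolding has rank ≥ 2; CP rank is at least every unfolding rank, so rank(T) ≥ 2. (Flattening ranks never certify an upper bound on CP rank; for that we must actually write T with 2 rank-1 terms.)
Upper bound — finding two terms. Write S_k = T[:,:,k] for the frontal slices: S₁ = [[0, 6, -6], [20, 4, -4]], S₂ = [[18, 0, 0], [-18, 0, 0]], S₃ = [[6, -6, 6], [-26, -4, 4]].
If T = a₁ ∘ b₁ ∘ c₁ + a₂ ∘ b₂ ∘ c₂ then each S_k = c₁[k]·a₁b₁ᵀ + c₂[k]·a₂b₂ᵀ. S₁ and S₂ are linearly independent, so a₁b₁ᵀ and a₂b₂ᵀ must span the same plane of matrices: they are the rank-1 matrices of the form x·S₁ + y·S₂.
The 2×2 minor of x·S₁ + y·S₂ on rows {1,2}, columns {1,2} is −120·x² + 180·xy = (-60)·(2·x − 3·y)(x), vanishing at (x:y) = (3:2) and (0:1).
M₁ = 3·S₁ + 2·S₂ = [[36, 18, -18], [24, 12, -12]] = 6·[3, 2][2, 1, -1]ᵀ and M₂ = S₂ = [[18, 0, 0], [-18, 0, 0]] = 18·[1, -1][1, 0, 0]ᵀ, so take a₁ = [3, 2], b₁ = [2, 1, -1], a₂ = [1, -1], b₂ = [1, 0, 0].
Each slice is an integer combination of E₁ = a₁b₁ᵀ and E₂ = a₂b₂ᵀ: S₁ = 2·E₁ − 12·E₂, S₂ = 18·E₂, S₃ = −2·E₁ + 18·E₂; reading off coefficients, c₁ = [2, 0, -2] and c₂ = [-12, 18, 18].
Hence T = [3, 2] ∘ [2, 1, -1] ∘ [2, 0, -2] + [1, -1] ∘ [1, 0, 0] ∘ [-12, 18, 18], so rank(T) ≤ 2.
These bounds meet, so rank(T) = 2.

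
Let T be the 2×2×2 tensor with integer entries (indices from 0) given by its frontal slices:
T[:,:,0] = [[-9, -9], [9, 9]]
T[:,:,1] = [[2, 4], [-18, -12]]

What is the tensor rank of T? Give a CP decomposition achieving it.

Lower bound: the mode-1 unfolding of T (rows indexed by i, columns by (j,k) = (0,0), (0,1), (1,0), (1,1)) is [[-9, 2, -9, 4], [9, -18, 9, -12]].
There the 2×2 minor on rows i ∈ {0, 1}, columns (j,k) ∈ {(0,0), (0,1)} is det [[-9, 2], [9, -18]] = 144 ≠ 0, so this unfolding has rank ≥ 2; CP rank is at least every unfolding rank, so rank(T) ≥ 2. (This is only a lower bound: in general the CP rank may exceed every unfolding rank, so we still need to exhibit 2 rank-1 terms summing to T.)
Upper bound — finding two terms. Write S_k = T[:,:,k] for the frontal slices: S₀ = [[-9, -9], [9, 9]], S₁ = [[2, 4], [-18, -12]].
If T = a₁ ∘ b₁ ∘ c₁ + a₂ ∘ b₂ ∘ c₂ then each S_k = c₁[k]·a₁b₁ᵀ + c₂[k]·a₂b₂ᵀ. S₀ and S₁ are linearly independent, so a₁b₁ᵀ and a₂b₂ᵀ must span the same plane of matrices: they are the rank-1 matrices of the form x·S₀ + y·S₁.
det(x·S₀ + y·S₁) is −72·xy + 48·y² = (-24)·(3·x − 2·y)(y), vanishing at (x:y) = (2:3) and (1:0).
M₁ = 2·S₀ + 3·S₁ = [[-12, -6], [-36, -18]] = (-6)·[1, 3][2, 1]ᵀ and M₂ = S₀ = [[-9, -9], [9, 9]] = (-9)·[1, -1][1, 1]ᵀ, so take a₁ = [1, 3], b₁ = [2, 1], a₂ = [1, -1], b₂ = [1, 1].
Each slice is an integer combination of E₁ = a₁b₁ᵀ and E₂ = a₂b₂ᵀ: S₀ = −9·E₂, S₁ = −2·E₁ + 6·E₂; reading off coefficients, c₁ = [0, -2] and c₂ = [-9, 6].
Hence T = [1, 3] ∘ [2, 1] ∘ [0, -2] + [1, -1] ∘ [1, 1] ∘ [-9, 6], so rank(T) ≤ 2.
These bounds meet, so rank(T) = 2.

rank(T) = 2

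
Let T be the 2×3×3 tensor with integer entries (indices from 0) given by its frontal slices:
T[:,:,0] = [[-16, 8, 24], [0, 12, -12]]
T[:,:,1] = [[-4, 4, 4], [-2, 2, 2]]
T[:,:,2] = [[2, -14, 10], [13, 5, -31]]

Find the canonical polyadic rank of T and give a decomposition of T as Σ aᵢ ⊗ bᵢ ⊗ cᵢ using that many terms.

rank(T) = 2

Lower bound: the mode-1 unfolding of T (rows indexed by i, columns by (j,k) = (0,0), (0,1), (0,2), (1,0), (1,1), (1,2), (2,0), (2,1), (2,2)) is [[-16, -4, 2, 8, 4, -14, 24, 4, 10], [0, -2, 13, 12, 2, 5, -12, 2, -31]].
There the 2×2 minor on rows i ∈ {0, 1}, columns (j,k) ∈ {(0,0), (0,1)} is det [[-16, -4], [0, -2]] = 32 ≠ 0, so this unfolding has rank ≥ 2; CP rank is at least every unfolding rank, so rank(T) ≥ 2. (Flattening ranks never certify an upper bound on CP rank; for that we must actually write T with 2 rank-1 terms.)
Upper bound — finding two terms. Write S_k = T[:,:,k] for the frontal slices: S₀ = [[-16, 8, 24], [0, 12, -12]], S₁ = [[-4, 4, 4], [-2, 2, 2]], S₂ = [[2, -14, 10], [13, 5, -31]].
If T = a₁ ⊗ b₁ ⊗ c₁ + a₂ ⊗ b₂ ⊗ c₂ then each S_k = c₁[k]·a₁b₁ᵀ + c₂[k]·a₂b₂ᵀ. S₀ and S₁ are linearly independent, so a₁b₁ᵀ and a₂b₂ᵀ must span the same plane of matrices: they are the rank-1 matrices of the form x·S₀ + y·S₁.
The 2×2 minor of x·S₀ + y·S₁ on rows {0,1}, columns {0,1} is −192·x² − 64·xy = (-64)·(3·x + y)(x), vanishing at (x:y) = (1:-3) and (0:1).
M₁ = S₀ − 3·S₁ = [[-4, -4, 12], [6, 6, -18]] = (-2)·[2, -3][1, 1, -3]ᵀ and M₂ = S₁ = [[-4, 4, 4], [-2, 2, 2]] = (-2)·[2, 1][1, -1, -1]ᵀ, so take a₁ = [2, -3], b₁ = [1, 1, -3], a₂ = [2, 1], b₂ = [1, -1, -1].
Each slice is an integer combination of E₁ = a₁b₁ᵀ and E₂ = a₂b₂ᵀ: S₀ = −2·E₁ − 6·E₂, S₁ = −2·E₂, S₂ = −3·E₁ + 4·E₂; reading off coefficients, c₁ = [-2, 0, -3] and c₂ = [-6, -2, 4].
Hence T = [2, -3] ⊗ [1, 1, -3] ⊗ [-2, 0, -3] + [2, 1] ⊗ [1, -1, -1] ⊗ [-6, -2, 4], so rank(T) ≤ 2.
These bounds meet, so rank(T) = 2.
Check entry T[1,0,2] = 13: (-3)·(1)·(-3) + (1)·(1)·(4) = 13.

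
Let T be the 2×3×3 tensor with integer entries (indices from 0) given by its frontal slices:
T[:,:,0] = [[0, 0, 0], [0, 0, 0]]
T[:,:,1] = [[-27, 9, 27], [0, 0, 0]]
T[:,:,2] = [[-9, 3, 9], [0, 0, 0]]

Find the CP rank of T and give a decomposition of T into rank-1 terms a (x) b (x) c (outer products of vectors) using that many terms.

Lower bound: T ≠ 0 (e.g. T[0,0,1] = -27), so rank(T) ≥ 1.
Upper bound: the mode-1 fibre T[:,0,1] = [-27, 0] gives a = [1, 0] (primitive direction); the mode-2 fibre T[0,:,1] = [-27, 9, 27] gives b = [3, -1, -3]; then c[k] = T[0,0,k] / (a[0]·b[0]) = [0, -27, -9] / 3 = [0, -9, -3].
Expanding [1, 0] (x) [3, -1, -3] (x) [0, -9, -3] reproduces all 18 entries of T, so T = [1, 0] (x) [3, -1, -3] (x) [0, -9, -3] and rank(T) ≤ 1.
These bounds meet, so rank(T) = 1.

rank(T) = 1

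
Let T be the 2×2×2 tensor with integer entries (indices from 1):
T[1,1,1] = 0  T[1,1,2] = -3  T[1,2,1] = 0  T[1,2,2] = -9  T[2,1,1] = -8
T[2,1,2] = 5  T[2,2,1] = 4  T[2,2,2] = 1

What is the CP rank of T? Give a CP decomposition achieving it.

Lower bound: the mode-1 unfolding of T (rows indexed by i, columns by (j,k) = (1,1), (1,2), (2,1), (2,2)) is [[0, -3, 0, -9], [-8, 5, 4, 1]].
There the 2×2 minor on rows i ∈ {1, 2}, columns (j,k) ∈ {(1,1), (1,2)} is det [[0, -3], [-8, 5]] = -24 ≠ 0, so this unfolding has rank ≥ 2; CP rank is at least every unfolding rank, so rank(T) ≥ 2. (This is only a lower bound: in general the CP rank may exceed every unfolding rank, so we still need to exhibit 2 rank-1 terms summing to T.)
Upper bound — finding two terms. Write S_k = T[:,:,k] for the frontal slices: S₁ = [[0, 0], [-8, 4]], S₂ = [[-3, -9], [5, 1]].
If T = a₁ ∘ b₁ ∘ c₁ + a₂ ∘ b₂ ∘ c₂ then each S_k = c₁[k]·a₁b₁ᵀ + c₂[k]·a₂b₂ᵀ. S₁ and S₂ are linearly independent, so a₁b₁ᵀ and a₂b₂ᵀ must span the same plane of matrices: they are the rank-1 matrices of the form x·S₁ + y·S₂.
det(x·S₁ + y·S₂) is −84·xy + 42·y² = (-42)·(2·x − y)(y), vanishing at (x:y) = (1:2) and (1:0).
M₁ = S₁ + 2·S₂ = [[-6, -18], [2, 6]] = (-2)·[3, -1][1, 3]ᵀ and M₂ = S₁ = [[0, 0], [-8, 4]] = (-4)·[0, 1][2, -1]ᵀ, so take a₁ = [3, -1], b₁ = [1, 3], a₂ = [0, 1], b₂ = [2, -1].
Each slice is an integer combination of E₁ = a₁b₁ᵀ and E₂ = a₂b₂ᵀ: S₁ = −4·E₂, S₂ = −E₁ + 2·E₂; reading off coefficients, c₁ = [0, -1] and c₂ = [-4, 2].
Hence T = [3, -1] ∘ [1, 3] ∘ [0, -1] + [0, 1] ∘ [2, -1] ∘ [-4, 2], so rank(T) ≤ 2.
These bounds meet, so rank(T) = 2.
Check entry T[1,1,1] = 0: (3)·(1)·(0) + (0)·(2)·(-4) = 0.

rank(T) = 2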